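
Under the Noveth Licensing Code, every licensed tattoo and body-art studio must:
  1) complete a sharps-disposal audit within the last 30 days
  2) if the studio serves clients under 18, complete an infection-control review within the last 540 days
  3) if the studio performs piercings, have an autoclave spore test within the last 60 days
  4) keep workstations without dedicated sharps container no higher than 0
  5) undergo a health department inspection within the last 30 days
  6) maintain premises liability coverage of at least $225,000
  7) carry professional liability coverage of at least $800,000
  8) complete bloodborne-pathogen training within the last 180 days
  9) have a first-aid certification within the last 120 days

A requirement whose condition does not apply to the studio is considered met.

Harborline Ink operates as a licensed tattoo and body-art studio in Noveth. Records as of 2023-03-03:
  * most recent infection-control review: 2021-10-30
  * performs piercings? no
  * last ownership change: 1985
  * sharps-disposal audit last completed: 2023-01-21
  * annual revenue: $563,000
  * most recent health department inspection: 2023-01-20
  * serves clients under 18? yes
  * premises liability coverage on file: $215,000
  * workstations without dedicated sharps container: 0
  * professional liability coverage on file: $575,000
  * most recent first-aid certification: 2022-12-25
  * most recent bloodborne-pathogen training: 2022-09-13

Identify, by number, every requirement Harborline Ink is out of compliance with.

1. sharps-disposal audit 41 days ago vs limit 30 → not met
2. condition 'serves clients under 18' holds; infection-control review 489 days ago vs limit 540 → met
3. condition 'performs piercings' does not hold → requirement n/a → met
4. workstations without dedicated sharps container 0 ≤ 0 → met
5. health department inspection 42 days ago vs limit 30 → not met
6. premises liability coverage $215,000 < $225,000 → not met
7. professional liability coverage $575,000 < $800,000 → not met
8. bloodborne-pathogen training 171 days ago vs limit 180 → met
9. first-aid certification 68 days ago vs limit 120 → met
Not met: 1, 5, 6, 7

1, 5, 6, 7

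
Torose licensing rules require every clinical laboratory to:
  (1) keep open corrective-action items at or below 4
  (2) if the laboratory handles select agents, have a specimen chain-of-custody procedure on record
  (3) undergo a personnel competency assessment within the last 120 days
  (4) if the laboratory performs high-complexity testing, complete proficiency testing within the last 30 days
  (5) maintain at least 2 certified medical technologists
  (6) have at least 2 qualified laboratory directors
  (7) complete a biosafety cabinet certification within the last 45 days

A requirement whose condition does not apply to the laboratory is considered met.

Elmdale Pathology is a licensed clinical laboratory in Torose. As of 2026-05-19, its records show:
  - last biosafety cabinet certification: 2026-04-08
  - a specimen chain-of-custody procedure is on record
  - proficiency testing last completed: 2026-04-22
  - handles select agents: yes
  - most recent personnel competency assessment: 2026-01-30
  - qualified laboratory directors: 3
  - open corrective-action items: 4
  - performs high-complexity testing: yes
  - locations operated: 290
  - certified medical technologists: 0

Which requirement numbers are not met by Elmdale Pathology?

5

1. open corrective-action items 4 ≤ 4 → met
2. condition 'handles select agents' holds; specimen chain-of-custody procedure present → met
3. personnel competency assessment 109 days ago vs limit 120 → met
4. condition 'performs high-complexity testing' holds; proficiency testing 27 days ago vs limit 30 → met
5. certified medical technologists 0 < 2 → not met
6. qualified laboratory directors 3 ≥ 2 → met
7. biosafety cabinet certification 41 days ago vs limit 45 → met
Not met: 5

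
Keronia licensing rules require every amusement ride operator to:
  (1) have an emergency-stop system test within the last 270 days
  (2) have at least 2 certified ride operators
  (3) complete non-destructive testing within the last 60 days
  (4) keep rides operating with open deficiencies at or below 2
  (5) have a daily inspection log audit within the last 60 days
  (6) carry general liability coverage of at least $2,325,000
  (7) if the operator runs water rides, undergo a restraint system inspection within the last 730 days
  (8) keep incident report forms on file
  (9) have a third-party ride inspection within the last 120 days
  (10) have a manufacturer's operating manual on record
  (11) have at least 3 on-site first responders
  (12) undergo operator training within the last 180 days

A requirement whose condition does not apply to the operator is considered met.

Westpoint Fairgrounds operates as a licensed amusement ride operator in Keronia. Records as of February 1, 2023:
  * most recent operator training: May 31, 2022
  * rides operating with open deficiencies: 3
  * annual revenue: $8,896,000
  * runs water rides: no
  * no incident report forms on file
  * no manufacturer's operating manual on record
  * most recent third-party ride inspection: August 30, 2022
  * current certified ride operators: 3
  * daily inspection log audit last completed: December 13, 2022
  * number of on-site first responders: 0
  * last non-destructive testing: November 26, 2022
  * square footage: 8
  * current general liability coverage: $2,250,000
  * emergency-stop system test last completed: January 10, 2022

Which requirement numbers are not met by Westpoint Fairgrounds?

1. emergency-stop system test 387 days ago vs limit 270 → not met
2. certified ride operators 3 ≥ 2 → met
3. non-destructive testing 67 days ago vs limit 60 → not met
4. rides operating with open deficiencies 3 > 2 → not met
5. daily inspection log audit 50 days ago vs limit 60 → met
6. general liability coverage $2,250,000 < $2,325,000 → not met
7. condition 'runs water rides' does not hold → requirement n/a → met
8. incident report forms absent → not met
9. third-party ride inspection 155 days ago vs limit 120 → not met
10. manufacturer's operating manual absent → not met
11. on-site first responders 0 < 3 → not met
12. operator training 246 days ago vs limit 180 → not met
Not met: 1, 3, 4, 6, 8, 9, 10, 11, 12

1, 3, 4, 6, 8, 9, 10, 11, 12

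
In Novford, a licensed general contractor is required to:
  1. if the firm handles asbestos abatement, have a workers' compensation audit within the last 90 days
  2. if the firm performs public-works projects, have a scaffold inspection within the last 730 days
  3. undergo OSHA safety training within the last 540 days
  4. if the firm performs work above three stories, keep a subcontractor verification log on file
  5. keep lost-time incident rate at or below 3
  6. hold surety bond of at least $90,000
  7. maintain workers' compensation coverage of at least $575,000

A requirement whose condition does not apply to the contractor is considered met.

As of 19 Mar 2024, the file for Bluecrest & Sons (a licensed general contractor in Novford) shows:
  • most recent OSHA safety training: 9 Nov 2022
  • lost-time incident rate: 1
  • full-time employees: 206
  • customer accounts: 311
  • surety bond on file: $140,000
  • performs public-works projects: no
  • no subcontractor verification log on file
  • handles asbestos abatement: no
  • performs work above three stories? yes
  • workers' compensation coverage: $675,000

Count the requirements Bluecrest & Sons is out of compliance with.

1

1. condition 'handles asbestos abatement' does not hold → requirement n/a → met
2. condition 'performs public-works projects' does not hold → requirement n/a → met
3. OSHA safety training 496 days ago vs limit 540 → met
4. condition 'performs work above three stories' holds; subcontractor verification log absent → not met
5. lost-time incident rate 1 ≤ 3 → met
6. surety bond $140,000 ≥ $90,000 → met
7. workers' compensation coverage $675,000 ≥ $575,000 → met
Not met: 1 of 7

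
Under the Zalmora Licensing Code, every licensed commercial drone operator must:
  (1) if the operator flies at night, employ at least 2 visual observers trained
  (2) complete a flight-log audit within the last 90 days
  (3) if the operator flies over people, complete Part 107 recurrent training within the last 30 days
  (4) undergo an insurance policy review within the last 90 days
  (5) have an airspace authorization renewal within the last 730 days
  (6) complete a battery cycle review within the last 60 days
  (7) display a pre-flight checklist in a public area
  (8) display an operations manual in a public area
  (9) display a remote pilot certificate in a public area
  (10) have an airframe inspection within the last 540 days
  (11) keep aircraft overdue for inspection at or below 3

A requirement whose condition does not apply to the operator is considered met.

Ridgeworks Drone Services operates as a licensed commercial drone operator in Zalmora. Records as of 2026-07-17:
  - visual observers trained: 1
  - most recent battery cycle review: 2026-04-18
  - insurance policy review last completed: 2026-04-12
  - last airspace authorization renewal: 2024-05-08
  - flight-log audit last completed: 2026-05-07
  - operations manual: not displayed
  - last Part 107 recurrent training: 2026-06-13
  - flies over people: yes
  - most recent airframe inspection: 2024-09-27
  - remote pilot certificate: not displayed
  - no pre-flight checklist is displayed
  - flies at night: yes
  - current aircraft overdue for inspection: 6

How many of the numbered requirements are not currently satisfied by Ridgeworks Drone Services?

1. condition 'flies at night' holds; visual observers trained 1 < 2 → not met
2. flight-log audit 71 days ago vs limit 90 → met
3. condition 'flies over people' holds; Part 107 recurrent training 34 days ago vs limit 30 → not met
4. insurance policy review 96 days ago vs limit 90 → not met
5. airspace authorization renewal 800 days ago vs limit 730 → not met
6. battery cycle review 90 days ago vs limit 60 → not met
7. pre-flight checklist absent → not met
8. operations manual absent → not met
9. remote pilot certificate absent → not met
10. airframe inspection 658 days ago vs limit 540 → not met
11. aircraft overdue for inspection 6 > 3 → not met
Not met: 10 of 11

10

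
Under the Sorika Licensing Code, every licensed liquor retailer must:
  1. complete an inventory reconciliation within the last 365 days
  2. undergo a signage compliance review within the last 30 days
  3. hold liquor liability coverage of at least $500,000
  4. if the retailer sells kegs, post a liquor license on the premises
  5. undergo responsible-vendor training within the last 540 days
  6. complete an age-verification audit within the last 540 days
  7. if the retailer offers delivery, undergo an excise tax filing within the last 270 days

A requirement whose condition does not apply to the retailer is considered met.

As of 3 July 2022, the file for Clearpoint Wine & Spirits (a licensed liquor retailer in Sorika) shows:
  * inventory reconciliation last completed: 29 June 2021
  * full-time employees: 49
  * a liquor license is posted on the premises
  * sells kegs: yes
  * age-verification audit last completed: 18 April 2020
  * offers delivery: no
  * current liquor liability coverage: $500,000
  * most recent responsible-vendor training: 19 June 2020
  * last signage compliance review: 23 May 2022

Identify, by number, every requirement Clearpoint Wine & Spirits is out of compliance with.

1. inventory reconciliation 369 days ago vs limit 365 → not met
2. signage compliance review 41 days ago vs limit 30 → not met
3. liquor liability coverage $500,000 ≥ $500,000 → met
4. condition 'sells kegs' holds; liquor license present → met
5. responsible-vendor training 744 days ago vs limit 540 → not met
6. age-verification audit 806 days ago vs limit 540 → not met
7. condition 'offers delivery' does not hold → requirement n/a → met
Not met: 1, 2, 5, 6

1, 2, 5, 6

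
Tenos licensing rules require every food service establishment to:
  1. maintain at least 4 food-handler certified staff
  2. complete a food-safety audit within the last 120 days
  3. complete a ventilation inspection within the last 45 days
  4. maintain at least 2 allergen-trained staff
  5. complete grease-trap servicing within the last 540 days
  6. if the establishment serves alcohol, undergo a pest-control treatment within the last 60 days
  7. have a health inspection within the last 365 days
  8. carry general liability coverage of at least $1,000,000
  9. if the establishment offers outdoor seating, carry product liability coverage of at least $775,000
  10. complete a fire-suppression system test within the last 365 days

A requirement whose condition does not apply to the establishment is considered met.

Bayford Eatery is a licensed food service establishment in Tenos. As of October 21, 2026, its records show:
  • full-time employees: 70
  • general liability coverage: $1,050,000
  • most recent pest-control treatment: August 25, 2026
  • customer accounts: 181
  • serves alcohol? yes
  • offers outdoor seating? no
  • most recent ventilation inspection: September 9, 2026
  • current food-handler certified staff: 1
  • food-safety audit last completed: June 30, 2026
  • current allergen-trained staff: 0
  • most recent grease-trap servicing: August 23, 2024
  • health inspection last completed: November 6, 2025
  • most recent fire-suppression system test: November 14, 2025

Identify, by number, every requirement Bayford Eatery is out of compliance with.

1, 4, 5

1. food-handler certified staff 1 < 4 → not met
2. food-safety audit 113 days ago vs limit 120 → met
3. ventilation inspection 42 days ago vs limit 45 → met
4. allergen-trained staff 0 < 2 → not met
5. grease-trap servicing 789 days ago vs limit 540 → not met
6. condition 'serves alcohol' holds; pest-control treatment 57 days ago vs limit 60 → met
7. health inspection 349 days ago vs limit 365 → met
8. general liability coverage $1,050,000 ≥ $1,000,000 → met
9. condition 'offers outdoor seating' does not hold → requirement n/a → met
10. fire-suppression system test 341 days ago vs limit 365 → met
Not met: 1, 4, 5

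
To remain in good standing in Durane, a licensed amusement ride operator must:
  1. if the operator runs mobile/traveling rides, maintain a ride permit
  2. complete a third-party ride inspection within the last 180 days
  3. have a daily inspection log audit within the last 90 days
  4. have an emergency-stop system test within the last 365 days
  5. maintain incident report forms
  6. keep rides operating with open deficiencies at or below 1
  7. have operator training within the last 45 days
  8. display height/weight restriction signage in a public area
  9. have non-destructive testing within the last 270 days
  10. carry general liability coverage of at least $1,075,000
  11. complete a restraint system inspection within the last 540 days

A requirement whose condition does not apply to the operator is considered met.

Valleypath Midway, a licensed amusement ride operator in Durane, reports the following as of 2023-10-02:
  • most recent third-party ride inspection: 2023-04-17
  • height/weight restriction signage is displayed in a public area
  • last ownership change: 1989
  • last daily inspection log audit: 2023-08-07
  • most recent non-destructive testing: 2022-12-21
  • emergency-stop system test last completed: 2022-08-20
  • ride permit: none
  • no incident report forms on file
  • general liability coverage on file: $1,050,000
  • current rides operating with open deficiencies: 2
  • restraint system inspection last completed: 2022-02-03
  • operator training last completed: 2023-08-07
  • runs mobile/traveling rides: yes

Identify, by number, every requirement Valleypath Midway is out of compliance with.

1. condition 'runs mobile/traveling rides' holds; ride permit absent → not met
2. third-party ride inspection 168 days ago vs limit 180 → met
3. daily inspection log audit 56 days ago vs limit 90 → met
4. emergency-stop system test 408 days ago vs limit 365 → not met
5. incident report forms absent → not met
6. rides operating with open deficiencies 2 > 1 → not met
7. operator training 56 days ago vs limit 45 → not met
8. height/weight restriction signage present → met
9. non-destructive testing 285 days ago vs limit 270 → not met
10. general liability coverage $1,050,000 < $1,075,000 → not met
11. restraint system inspection 606 days ago vs limit 540 → not met
Not met: 1, 4, 5, 6, 7, 9, 10, 11

1, 4, 5, 6, 7, 9, 10, 11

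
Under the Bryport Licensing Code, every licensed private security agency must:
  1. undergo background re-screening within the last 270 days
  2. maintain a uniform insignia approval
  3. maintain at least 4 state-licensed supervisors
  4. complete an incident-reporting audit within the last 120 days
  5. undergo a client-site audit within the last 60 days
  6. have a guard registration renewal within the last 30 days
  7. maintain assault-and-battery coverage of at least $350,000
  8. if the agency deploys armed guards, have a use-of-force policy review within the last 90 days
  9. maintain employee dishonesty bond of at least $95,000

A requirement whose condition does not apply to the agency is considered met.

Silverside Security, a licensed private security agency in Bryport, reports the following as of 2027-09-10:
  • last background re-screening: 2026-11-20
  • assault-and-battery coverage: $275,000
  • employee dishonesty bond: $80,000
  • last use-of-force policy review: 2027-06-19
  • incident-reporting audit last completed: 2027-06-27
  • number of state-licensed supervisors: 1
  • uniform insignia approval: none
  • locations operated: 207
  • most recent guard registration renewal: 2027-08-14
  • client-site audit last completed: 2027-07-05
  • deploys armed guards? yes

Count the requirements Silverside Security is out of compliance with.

1. background re-screening 294 days ago vs limit 270 → not met
2. uniform insignia approval absent → not met
3. state-licensed supervisors 1 < 4 → not met
4. incident-reporting audit 75 days ago vs limit 120 → met
5. client-site audit 67 days ago vs limit 60 → not met
6. guard registration renewal 27 days ago vs limit 30 → met
7. assault-and-battery coverage $275,000 < $350,000 → not met
8. condition 'deploys armed guards' holds; use-of-force policy review 83 days ago vs limit 90 → met
9. employee dishonesty bond $80,000 < $95,000 → not met
Not met: 6 of 9

6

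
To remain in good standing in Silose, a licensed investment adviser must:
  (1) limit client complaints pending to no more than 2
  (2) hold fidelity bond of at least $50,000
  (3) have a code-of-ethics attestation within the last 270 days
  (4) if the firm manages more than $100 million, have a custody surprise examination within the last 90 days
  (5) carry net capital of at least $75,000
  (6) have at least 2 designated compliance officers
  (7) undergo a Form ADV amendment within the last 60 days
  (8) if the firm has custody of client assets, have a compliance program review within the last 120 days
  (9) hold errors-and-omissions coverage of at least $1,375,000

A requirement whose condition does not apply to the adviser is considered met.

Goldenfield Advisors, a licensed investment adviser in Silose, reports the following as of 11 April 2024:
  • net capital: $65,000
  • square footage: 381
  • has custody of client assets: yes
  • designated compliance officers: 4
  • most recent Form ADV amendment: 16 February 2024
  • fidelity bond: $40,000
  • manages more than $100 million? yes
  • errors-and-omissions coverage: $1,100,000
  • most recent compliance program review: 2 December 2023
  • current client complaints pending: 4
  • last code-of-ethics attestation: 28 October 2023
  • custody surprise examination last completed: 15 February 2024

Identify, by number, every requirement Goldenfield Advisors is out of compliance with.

1. client complaints pending 4 > 2 → not met
2. fidelity bond $40,000 < $50,000 → not met
3. code-of-ethics attestation 166 days ago vs limit 270 → met
4. condition 'manages more than $100 million' holds; custody surprise examination 56 days ago vs limit 90 → met
5. net capital $65,000 < $75,000 → not met
6. designated compliance officers 4 ≥ 2 → met
7. Form ADV amendment 55 days ago vs limit 60 → met
8. condition 'has custody of client assets' holds; compliance program review 131 days ago vs limit 120 → not met
9. errors-and-omissions coverage $1,100,000 < $1,375,000 → not met
Not met: 1, 2, 5, 8, 9

1, 2, 5, 8, 9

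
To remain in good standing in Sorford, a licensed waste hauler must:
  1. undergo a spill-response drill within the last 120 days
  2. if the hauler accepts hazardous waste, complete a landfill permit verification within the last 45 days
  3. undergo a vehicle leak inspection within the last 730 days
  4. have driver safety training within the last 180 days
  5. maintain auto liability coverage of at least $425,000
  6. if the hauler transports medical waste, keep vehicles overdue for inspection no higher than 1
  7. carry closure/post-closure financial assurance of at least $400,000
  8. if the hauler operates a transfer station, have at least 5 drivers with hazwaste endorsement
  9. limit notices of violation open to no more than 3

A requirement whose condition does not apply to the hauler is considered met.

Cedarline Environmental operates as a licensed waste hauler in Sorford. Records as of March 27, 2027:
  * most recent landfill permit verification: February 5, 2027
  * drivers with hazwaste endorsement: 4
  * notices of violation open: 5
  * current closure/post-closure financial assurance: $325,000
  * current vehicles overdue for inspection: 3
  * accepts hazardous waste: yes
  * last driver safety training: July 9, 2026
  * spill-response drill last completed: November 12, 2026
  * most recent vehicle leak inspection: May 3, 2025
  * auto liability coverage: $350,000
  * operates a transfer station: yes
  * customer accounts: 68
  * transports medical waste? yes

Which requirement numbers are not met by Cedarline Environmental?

1, 2, 4, 5, 6, 7, 8, 9

1. spill-response drill 135 days ago vs limit 120 → not met
2. condition 'accepts hazardous waste' holds; landfill permit verification 50 days ago vs limit 45 → not met
3. vehicle leak inspection 693 days ago vs limit 730 → met
4. driver safety training 261 days ago vs limit 180 → not met
5. auto liability coverage $350,000 < $425,000 → not met
6. condition 'transports medical waste' holds; vehicles overdue for inspection 3 > 1 → not met
7. closure/post-closure financial assurance $325,000 < $400,000 → not met
8. condition 'operates a transfer station' holds; drivers with hazwaste endorsement 4 < 5 → not met
9. notices of violation open 5 > 3 → not met
Not met: 1, 2, 4, 5, 6, 7, 8, 9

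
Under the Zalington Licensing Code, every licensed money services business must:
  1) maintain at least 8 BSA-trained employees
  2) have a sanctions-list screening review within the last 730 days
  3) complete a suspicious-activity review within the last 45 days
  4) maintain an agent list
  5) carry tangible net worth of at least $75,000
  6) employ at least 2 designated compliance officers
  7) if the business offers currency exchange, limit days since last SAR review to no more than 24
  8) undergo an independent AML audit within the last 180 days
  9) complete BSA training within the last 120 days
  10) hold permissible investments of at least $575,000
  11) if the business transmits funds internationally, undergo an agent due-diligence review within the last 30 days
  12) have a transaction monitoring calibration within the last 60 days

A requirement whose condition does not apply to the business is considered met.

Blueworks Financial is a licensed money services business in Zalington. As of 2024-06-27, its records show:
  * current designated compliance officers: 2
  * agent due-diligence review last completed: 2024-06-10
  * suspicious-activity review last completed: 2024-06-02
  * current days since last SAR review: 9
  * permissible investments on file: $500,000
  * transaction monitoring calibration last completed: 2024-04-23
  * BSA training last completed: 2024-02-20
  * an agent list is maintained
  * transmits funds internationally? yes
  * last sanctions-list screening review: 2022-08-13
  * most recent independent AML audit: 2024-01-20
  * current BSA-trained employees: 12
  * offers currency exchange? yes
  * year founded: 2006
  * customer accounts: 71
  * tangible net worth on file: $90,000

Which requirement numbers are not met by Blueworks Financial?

9, 10, 12

1. BSA-trained employees 12 ≥ 8 → met
2. sanctions-list screening review 684 days ago vs limit 730 → met
3. suspicious-activity review 25 days ago vs limit 45 → met
4. agent list present → met
5. tangible net worth $90,000 ≥ $75,000 → met
6. designated compliance officers 2 ≥ 2 → met
7. condition 'offers currency exchange' holds; days since last SAR review 9 ≤ 24 → met
8. independent AML audit 159 days ago vs limit 180 → met
9. BSA training 128 days ago vs limit 120 → not met
10. permissible investments $500,000 < $575,000 → not met
11. condition 'transmits funds internationally' holds; agent due-diligence review 17 days ago vs limit 30 → met
12. transaction monitoring calibration 65 days ago vs limit 60 → not met
Not met: 9, 10, 12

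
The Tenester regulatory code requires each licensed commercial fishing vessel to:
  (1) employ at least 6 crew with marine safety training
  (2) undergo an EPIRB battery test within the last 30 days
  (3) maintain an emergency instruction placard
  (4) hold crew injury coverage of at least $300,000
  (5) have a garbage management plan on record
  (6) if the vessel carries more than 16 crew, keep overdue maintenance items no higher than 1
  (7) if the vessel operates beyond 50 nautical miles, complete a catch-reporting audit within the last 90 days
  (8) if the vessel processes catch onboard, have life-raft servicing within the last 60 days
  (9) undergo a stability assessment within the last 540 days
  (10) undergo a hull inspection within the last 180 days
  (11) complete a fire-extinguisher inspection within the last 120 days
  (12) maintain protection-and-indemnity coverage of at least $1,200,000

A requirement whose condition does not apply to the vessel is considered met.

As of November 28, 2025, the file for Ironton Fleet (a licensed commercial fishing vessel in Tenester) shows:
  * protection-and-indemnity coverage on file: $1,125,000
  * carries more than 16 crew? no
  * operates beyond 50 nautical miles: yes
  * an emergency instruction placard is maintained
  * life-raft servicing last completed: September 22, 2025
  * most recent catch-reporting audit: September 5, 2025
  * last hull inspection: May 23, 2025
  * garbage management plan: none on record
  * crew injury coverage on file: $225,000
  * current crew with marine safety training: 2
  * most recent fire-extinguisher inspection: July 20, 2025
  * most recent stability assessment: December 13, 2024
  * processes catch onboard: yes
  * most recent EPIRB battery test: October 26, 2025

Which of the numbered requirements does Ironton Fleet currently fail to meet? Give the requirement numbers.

1, 2, 4, 5, 8, 10, 11, 12

1. crew with marine safety training 2 < 6 → not met
2. EPIRB battery test 33 days ago vs limit 30 → not met
3. emergency instruction placard present → met
4. crew injury coverage $225,000 < $300,000 → not met
5. garbage management plan absent → not met
6. condition 'carries more than 16 crew' does not hold → requirement n/a → met
7. condition 'operates beyond 50 nautical miles' holds; catch-reporting audit 84 days ago vs limit 90 → met
8. condition 'processes catch onboard' holds; life-raft servicing 67 days ago vs limit 60 → not met
9. stability assessment 350 days ago vs limit 540 → met
10. hull inspection 189 days ago vs limit 180 → not met
11. fire-extinguisher inspection 131 days ago vs limit 120 → not met
12. protection-and-indemnity coverage $1,125,000 < $1,200,000 → not met
Not met: 1, 2, 4, 5, 8, 10, 11, 12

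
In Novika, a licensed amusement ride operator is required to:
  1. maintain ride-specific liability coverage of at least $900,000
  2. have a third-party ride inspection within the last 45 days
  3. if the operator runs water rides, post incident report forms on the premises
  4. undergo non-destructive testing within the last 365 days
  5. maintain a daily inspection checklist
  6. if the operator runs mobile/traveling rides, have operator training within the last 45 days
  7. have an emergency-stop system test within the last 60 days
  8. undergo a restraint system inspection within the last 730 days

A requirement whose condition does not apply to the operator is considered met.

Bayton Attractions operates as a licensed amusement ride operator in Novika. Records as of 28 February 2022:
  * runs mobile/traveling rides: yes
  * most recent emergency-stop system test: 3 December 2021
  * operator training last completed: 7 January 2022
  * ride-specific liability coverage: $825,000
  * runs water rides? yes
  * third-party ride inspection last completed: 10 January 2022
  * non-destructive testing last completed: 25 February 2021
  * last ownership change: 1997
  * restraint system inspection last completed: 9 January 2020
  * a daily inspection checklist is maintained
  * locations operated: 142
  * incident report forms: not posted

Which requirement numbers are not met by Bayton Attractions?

1. ride-specific liability coverage $825,000 < $900,000 → not met
2. third-party ride inspection 49 days ago vs limit 45 → not met
3. condition 'runs water rides' holds; incident report forms absent → not met
4. non-destructive testing 368 days ago vs limit 365 → not met
5. daily inspection checklist present → met
6. condition 'runs mobile/traveling rides' holds; operator training 52 days ago vs limit 45 → not met
7. emergency-stop system test 87 days ago vs limit 60 → not met
8. restraint system inspection 781 days ago vs limit 730 → not met
Not met: 1, 2, 3, 4, 6, 7, 8

1, 2, 3, 4, 6, 7, 8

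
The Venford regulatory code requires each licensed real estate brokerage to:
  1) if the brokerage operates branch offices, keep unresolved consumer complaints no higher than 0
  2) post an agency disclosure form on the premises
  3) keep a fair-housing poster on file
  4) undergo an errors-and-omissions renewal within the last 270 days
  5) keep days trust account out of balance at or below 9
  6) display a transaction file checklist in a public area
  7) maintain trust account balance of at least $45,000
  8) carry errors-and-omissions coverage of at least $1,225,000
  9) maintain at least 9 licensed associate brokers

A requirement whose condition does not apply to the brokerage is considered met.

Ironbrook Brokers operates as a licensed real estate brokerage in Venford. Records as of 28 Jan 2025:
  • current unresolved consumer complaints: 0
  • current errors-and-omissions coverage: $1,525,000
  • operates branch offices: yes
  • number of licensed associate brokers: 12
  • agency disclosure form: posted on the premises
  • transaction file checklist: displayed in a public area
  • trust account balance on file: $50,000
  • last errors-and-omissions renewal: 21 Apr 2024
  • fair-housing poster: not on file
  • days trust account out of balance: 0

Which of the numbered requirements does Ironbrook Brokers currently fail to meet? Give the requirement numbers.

3, 4

1. condition 'operates branch offices' holds; unresolved consumer complaints 0 ≤ 0 → met
2. agency disclosure form present → met
3. fair-housing poster absent → not met
4. errors-and-omissions renewal 282 days ago vs limit 270 → not met
5. days trust account out of balance 0 ≤ 9 → met
6. transaction file checklist present → met
7. trust account balance $50,000 ≥ $45,000 → met
8. errors-and-omissions coverage $1,525,000 ≥ $1,225,000 → met
9. licensed associate brokers 12 ≥ 9 → met
Not met: 3, 4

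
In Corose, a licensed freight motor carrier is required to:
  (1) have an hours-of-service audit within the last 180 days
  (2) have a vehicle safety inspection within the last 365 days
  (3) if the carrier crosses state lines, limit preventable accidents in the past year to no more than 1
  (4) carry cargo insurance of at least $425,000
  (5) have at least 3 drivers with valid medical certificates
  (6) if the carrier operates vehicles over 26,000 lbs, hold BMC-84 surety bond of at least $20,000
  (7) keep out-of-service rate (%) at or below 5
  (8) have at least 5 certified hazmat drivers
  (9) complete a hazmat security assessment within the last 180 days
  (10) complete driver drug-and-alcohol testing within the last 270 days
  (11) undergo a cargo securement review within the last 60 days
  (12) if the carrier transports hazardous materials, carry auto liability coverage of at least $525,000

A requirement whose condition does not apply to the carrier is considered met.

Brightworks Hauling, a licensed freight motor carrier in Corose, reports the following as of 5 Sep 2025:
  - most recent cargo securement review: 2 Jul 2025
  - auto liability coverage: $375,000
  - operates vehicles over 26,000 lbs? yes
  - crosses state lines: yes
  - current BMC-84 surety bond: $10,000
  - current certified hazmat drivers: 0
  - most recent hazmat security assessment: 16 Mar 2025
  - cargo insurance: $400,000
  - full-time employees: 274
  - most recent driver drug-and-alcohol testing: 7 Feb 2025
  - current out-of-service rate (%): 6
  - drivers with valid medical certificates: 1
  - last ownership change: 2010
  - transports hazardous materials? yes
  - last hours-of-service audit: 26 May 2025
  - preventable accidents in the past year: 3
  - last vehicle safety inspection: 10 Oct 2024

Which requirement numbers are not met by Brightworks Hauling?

3, 4, 5, 6, 7, 8, 11, 12

1. hours-of-service audit 102 days ago vs limit 180 → met
2. vehicle safety inspection 330 days ago vs limit 365 → met
3. condition 'crosses state lines' holds; preventable accidents in the past year 3 > 1 → not met
4. cargo insurance $400,000 < $425,000 → not met
5. drivers with valid medical certificates 1 < 3 → not met
6. condition 'operates vehicles over 26,000 lbs' holds; BMC-84 surety bond $10,000 < $20,000 → not met
7. out-of-service rate (%) 6 > 5 → not met
8. certified hazmat drivers 0 < 5 → not met
9. hazmat security assessment 173 days ago vs limit 180 → met
10. driver drug-and-alcohol testing 210 days ago vs limit 270 → met
11. cargo securement review 65 days ago vs limit 60 → not met
12. condition 'transports hazardous materials' holds; auto liability coverage $375,000 < $525,000 → not met
Not met: 3, 4, 5, 6, 7, 8, 11, 12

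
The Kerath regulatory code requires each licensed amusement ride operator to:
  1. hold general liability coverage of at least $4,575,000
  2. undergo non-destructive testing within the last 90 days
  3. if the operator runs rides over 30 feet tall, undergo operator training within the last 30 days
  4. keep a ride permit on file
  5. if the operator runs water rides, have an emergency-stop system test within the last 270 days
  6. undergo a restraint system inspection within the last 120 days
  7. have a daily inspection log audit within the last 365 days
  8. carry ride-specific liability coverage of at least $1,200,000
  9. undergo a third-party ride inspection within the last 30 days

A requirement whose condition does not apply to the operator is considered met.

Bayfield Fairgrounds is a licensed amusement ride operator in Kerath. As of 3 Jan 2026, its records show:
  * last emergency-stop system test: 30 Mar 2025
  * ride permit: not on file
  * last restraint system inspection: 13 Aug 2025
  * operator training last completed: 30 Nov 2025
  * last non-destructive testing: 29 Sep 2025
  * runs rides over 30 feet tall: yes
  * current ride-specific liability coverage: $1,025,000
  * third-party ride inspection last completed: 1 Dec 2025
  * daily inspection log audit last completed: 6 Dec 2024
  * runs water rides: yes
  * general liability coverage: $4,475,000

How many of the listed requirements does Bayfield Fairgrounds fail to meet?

1. general liability coverage $4,475,000 < $4,575,000 → not met
2. non-destructive testing 96 days ago vs limit 90 → not met
3. condition 'runs rides over 30 feet tall' holds; operator training 34 days ago vs limit 30 → not met
4. ride permit absent → not met
5. condition 'runs water rides' holds; emergency-stop system test 279 days ago vs limit 270 → not met
6. restraint system inspection 143 days ago vs limit 120 → not met
7. daily inspection log audit 393 days ago vs limit 365 → not met
8. ride-specific liability coverage $1,025,000 < $1,200,000 → not met
9. third-party ride inspection 33 days ago vs limit 30 → not met
Not met: 9 of 9

9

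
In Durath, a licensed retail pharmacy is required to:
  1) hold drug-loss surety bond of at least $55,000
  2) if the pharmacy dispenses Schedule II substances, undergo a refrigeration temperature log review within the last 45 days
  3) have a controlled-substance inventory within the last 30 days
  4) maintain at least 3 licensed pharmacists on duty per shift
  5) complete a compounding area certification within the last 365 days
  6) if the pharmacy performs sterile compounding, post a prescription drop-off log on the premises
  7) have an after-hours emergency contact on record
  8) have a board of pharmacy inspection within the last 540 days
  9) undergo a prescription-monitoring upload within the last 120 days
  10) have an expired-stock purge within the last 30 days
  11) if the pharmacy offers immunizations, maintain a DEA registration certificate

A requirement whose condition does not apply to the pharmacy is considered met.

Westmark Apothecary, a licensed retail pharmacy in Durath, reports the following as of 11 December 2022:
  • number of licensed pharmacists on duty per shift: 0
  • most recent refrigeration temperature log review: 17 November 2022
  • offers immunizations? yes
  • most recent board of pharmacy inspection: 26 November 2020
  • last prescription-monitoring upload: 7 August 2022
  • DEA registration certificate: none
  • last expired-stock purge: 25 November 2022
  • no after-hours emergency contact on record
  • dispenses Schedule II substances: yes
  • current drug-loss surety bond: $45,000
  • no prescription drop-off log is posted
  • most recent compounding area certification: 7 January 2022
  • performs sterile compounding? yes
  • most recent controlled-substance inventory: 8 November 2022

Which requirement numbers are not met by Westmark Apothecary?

1. drug-loss surety bond $45,000 < $55,000 → not met
2. condition 'dispenses Schedule II substances' holds; refrigeration temperature log review 24 days ago vs limit 45 → met
3. controlled-substance inventory 33 days ago vs limit 30 → not met
4. licensed pharmacists on duty per shift 0 < 3 → not met
5. compounding area certification 338 days ago vs limit 365 → met
6. condition 'performs sterile compounding' holds; prescription drop-off log absent → not met
7. after-hours emergency contact absent → not met
8. board of pharmacy inspection 745 days ago vs limit 540 → not met
9. prescription-monitoring upload 126 days ago vs limit 120 → not met
10. expired-stock purge 16 days ago vs limit 30 → met
11. condition 'offers immunizations' holds; DEA registration certificate absent → not met
Not met: 1, 3, 4, 6, 7, 8, 9, 11

1, 3, 4, 6, 7, 8, 9, 11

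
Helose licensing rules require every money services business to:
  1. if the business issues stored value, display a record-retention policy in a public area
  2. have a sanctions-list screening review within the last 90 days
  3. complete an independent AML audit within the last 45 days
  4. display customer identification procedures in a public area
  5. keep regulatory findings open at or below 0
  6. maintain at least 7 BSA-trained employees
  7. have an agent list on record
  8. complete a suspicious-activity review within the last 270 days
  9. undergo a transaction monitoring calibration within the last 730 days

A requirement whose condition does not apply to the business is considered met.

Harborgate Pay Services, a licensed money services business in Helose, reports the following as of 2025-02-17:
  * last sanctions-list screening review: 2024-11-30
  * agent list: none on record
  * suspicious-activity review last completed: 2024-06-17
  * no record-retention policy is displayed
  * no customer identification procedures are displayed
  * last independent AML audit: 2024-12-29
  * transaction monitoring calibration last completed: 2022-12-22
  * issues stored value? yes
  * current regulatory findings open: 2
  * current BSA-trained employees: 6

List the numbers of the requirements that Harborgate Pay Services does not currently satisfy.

1, 3, 4, 5, 6, 7, 9

1. condition 'issues stored value' holds; record-retention policy absent → not met
2. sanctions-list screening review 79 days ago vs limit 90 → met
3. independent AML audit 50 days ago vs limit 45 → not met
4. customer identification procedures absent → not met
5. regulatory findings open 2 > 0 → not met
6. BSA-trained employees 6 < 7 → not met
7. agent list absent → not met
8. suspicious-activity review 245 days ago vs limit 270 → met
9. transaction monitoring calibration 788 days ago vs limit 730 → not met
Not met: 1, 3, 4, 5, 6, 7, 9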